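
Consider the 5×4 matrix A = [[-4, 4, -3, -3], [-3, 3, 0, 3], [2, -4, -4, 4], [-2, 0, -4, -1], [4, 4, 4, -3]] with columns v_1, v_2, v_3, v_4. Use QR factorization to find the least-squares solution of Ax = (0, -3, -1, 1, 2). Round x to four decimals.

x = (0.2816, -0.1575, -0.1024, -0.6068)

v_1 = (-4, -3, 2, -2, 4); ‖v_1‖ = 7.0000, so e_1 = (-0.5714, -0.4286, 0.2857, -0.2857, 0.5714).
e_1·v_2 = (-0.5714)·4 + (-0.4286)·3 + 0.2857·(-4) + (-0.2857)·0 + 0.5714·4 = -2.4286.
u_2 = v_2 + 2.4286·e_1 = (2.6122, 1.9592, -3.3061, -0.6939, 5.3878).
‖u_2‖ = 7.1486, so e_2 = (0.3654, 0.2741, -0.4625, -0.0971, 0.7537).
e_1·v_3 = (-0.5714)·(-3) + (-0.4286)·0 + 0.2857·(-4) + (-0.2857)·(-4) + 0.5714·4 = 4.0000; e_2·v_3 = 0.3654·(-3) + 0.2741·0 + (-0.4625)·(-4) + (-0.0971)·(-4) + 0.7537·4 = 4.1567.
u_3 = v_3 − 4.0000·e_1 − 4.1567·e_2 = (-2.2332, 0.5751, -3.2204, -2.4537, -1.4185).
‖u_3‖ = 4.8705, so e_3 = (-0.4585, 0.1181, -0.6612, -0.5038, -0.2912).
e_1·v_4 = (-0.5714)·(-3) + (-0.4286)·3 + 0.2857·4 + (-0.2857)·(-1) + 0.5714·(-3) = 0.1429; e_2·v_4 = 0.3654·(-3) + 0.2741·3 + (-0.4625)·4 + (-0.0971)·(-1) + 0.7537·(-3) = -4.2880; e_3·v_4 = (-0.4585)·(-3) + 0.1181·3 + (-0.6612)·4 + (-0.5038)·(-1) + (-0.2912)·(-3) = 0.4625.
u_4 = v_4 − 0.1429·e_1 + 4.2880·e_2 − 0.4625·e_3 = (-1.1394, 4.1818, 2.2818, -1.1424, 0.2848).
‖u_4‖ = 5.0377, so e_4 = (-0.2262, 0.8301, 0.4529, -0.2268, 0.0565).
Qᵀb = (1.8571, 1.0506, -0.7793, -3.0569).
Back-substitute: x_4 = -3.0569/5.0377 = -0.6068.
x_3 = (-0.7793 − 0.4625·(-0.6068))/4.8705 = -0.1024.
x_2 = (1.0506 − 4.1567·(-0.1024) + 4.2880·(-0.6068))/7.1486 = -0.1575.
x_1 = (1.8571 + 2.4286·(-0.1575) − 4.0000·(-0.1024) − 0.1429·(-0.6068))/7.0000 = 0.2816.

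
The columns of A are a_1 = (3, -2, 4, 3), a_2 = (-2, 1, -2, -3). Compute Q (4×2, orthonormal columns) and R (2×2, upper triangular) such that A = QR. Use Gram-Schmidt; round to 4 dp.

Q = [[0.4867, -0.0211], [-0.3244, -0.2534], [0.6489, 0.5069], [0.4867, -0.8237]], R = [[6.1644, -4.0555], [0.0000, 1.2460]]

q_1 = a_1/‖a_1‖ = (3, -2, 4, 3)/6.1644 = (0.4867, -0.3244, 0.6489, 0.4867).
r_{12} = q_1·a_2 = -4.0555.
u_2 = a_2 + 4.0555·q_1 = (-0.0263, -0.3158, 0.6316, -1.0263).
‖u_2‖ = 1.2460, so q_2 = (-0.0211, -0.2534, 0.5069, -0.8237).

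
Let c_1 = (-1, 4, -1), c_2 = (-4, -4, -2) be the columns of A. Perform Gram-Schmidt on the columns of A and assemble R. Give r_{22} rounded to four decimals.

r_{22} = 5.5176

c_1 = (-1, 4, -1); ‖c_1‖ = 4.2426, so q_1 = (-0.2357, 0.9428, -0.2357).
q_1·c_2 = (-0.2357)·(-4) + 0.9428·(-4) + (-0.2357)·(-2) = -2.3570.
u_2 = c_2 + 2.3570·q_1 = (-4.5556, -1.7778, -2.5556).
r_{22} = ‖u_2‖ = 5.5176.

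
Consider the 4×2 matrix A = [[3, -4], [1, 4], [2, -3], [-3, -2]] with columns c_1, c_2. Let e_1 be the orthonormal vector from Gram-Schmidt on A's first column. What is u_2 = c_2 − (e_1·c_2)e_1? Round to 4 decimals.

c_1 = (3, 1, 2, -3); ‖c_1‖ = 4.7958, so e_1 = (0.6255, 0.2085, 0.4170, -0.6255).
e_1·c_2 = 0.6255·(-4) + 0.2085·4 + 0.4170·(-3) + (-0.6255)·(-2) = -1.6681.
u_2 = c_2 + 1.6681·e_1 = (-2.9565, 4.3478, -2.3043, -3.0435).

u_2 = (-2.9565, 4.3478, -2.3043, -3.0435)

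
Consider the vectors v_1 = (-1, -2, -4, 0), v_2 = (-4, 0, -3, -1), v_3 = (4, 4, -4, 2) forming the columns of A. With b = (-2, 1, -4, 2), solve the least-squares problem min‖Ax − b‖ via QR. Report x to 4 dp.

x = (0.1863, 0.6630, 0.3699)

q_1 = v_1/‖v_1‖ = (-1, -2, -4, 0)/4.5826 = (-0.2182, -0.4364, -0.8729, 0.0000).
r_{12} = q_1·v_2 = 3.4915.
u_2 = v_2 − 3.4915·q_1 = (-3.2381, 1.5238, 0.0476, -1.0000).
‖u_2‖ = 3.7161, so q_2 = (-0.8714, 0.4101, 0.0128, -0.2691).
r_{13} = q_1·v_3 = 0.8729; r_{23} = q_2·v_3 = -2.4347.
u_3 = v_3 − 0.8729·q_1 + 2.4347·q_2 = (2.0690, 5.3793, -3.2069, 1.3448).
‖u_3‖ = 6.7313, so q_3 = (0.3074, 0.7991, -0.4764, 0.1998).
Qᵀb = (3.4915, 1.5633, 2.4897).
Back-substitute: x_3 = 2.4897/6.7313 = 0.3699.
x_2 = (1.5633 + 2.4347·0.3699)/3.7161 = 0.6630.
x_1 = (3.4915 − 3.4915·0.6630 − 0.8729·0.3699)/4.5826 = 0.1863.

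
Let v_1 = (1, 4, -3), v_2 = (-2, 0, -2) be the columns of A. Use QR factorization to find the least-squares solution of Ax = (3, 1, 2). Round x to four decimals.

q_1 = v_1/‖v_1‖ = (1, 4, -3)/5.0990 = (0.1961, 0.7845, -0.5883).
r_{12} = q_1·v_2 = 0.7845.
u_2 = v_2 − 0.7845·q_1 = (-2.1538, -0.6154, -1.5385).
‖u_2‖ = 2.7175, so q_2 = (-0.7926, -0.2265, -0.5661).
Qᵀb = (0.1961, -3.7365).
Back-substitute: x_2 = -3.7365/2.7175 = -1.3750.
x_1 = (0.1961 − 0.7845·(-1.3750))/5.0990 = 0.2500.

x = (0.2500, -1.3750)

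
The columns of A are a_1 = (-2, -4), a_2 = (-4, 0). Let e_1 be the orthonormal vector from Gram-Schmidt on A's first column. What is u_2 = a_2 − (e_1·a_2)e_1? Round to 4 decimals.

a_1 = (-2, -4); ‖a_1‖ = 4.4721, so e_1 = (-0.4472, -0.8944).
e_1·a_2 = (-0.4472)·(-4) + (-0.8944)·0 = 1.7889.
u_2 = a_2 − 1.7889·e_1 = (-3.2000, 1.6000).

u_2 = (-3.2000, 1.6000)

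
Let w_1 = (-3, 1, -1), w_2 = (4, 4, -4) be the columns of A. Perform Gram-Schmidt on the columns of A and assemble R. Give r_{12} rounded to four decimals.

w_1 = (-3, 1, -1); ‖w_1‖ = 3.3166, so e_1 = (-0.9045, 0.3015, -0.3015).
r_{12} = e_1·w_2 = -1.2060.

r_{12} = -1.2060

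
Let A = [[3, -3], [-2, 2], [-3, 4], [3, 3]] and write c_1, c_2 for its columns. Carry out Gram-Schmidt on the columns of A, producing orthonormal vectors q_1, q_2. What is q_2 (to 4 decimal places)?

c_1 = (3, -2, -3, 3); ‖c_1‖ = 5.5678, so q_1 = (0.5388, -0.3592, -0.5388, 0.5388).
q_1·c_2 = 0.5388·(-3) + (-0.3592)·2 + (-0.5388)·4 + 0.5388·3 = -2.8737.
u_2 = c_2 + 2.8737·q_1 = (-1.4516, 0.9677, 2.4516, 4.5484).
‖u_2‖ = 5.4536, so q_2 = (-0.2662, 0.1774, 0.4495, 0.8340).

q_2 = (-0.2662, 0.1774, 0.4495, 0.8340)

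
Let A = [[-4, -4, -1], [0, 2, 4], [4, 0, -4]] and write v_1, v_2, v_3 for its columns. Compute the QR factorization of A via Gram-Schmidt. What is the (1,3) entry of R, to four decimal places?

r_{13} = -2.1213

q_1 = v_1/‖v_1‖ = (-4, 0, 4)/5.6569 = (-0.7071, 0.0000, 0.7071).
r_{13} = q_1·v_3 = -2.1213.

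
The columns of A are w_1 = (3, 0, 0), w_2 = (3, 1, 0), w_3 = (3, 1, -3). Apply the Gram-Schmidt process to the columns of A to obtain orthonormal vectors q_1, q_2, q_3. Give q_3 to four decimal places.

q_1 = w_1/‖w_1‖ = (3, 0, 0)/3.0000 = (1.0000, 0.0000, 0.0000).
r_{12} = q_1·w_2 = 3.0000.
u_2 = w_2 − 3.0000·q_1 = (0.0000, 1.0000, 0.0000).
‖u_2‖ = 1.0000, so q_2 = (0.0000, 1.0000, 0.0000).
r_{13} = q_1·w_3 = 3.0000; r_{23} = q_2·w_3 = 1.0000.
u_3 = w_3 − 3.0000·q_1 − 1.0000·q_2 = (0.0000, 0.0000, -3.0000).
‖u_3‖ = 3.0000, so q_3 = (0.0000, 0.0000, -1.0000).

q_3 = (0.0000, 0.0000, -1.0000)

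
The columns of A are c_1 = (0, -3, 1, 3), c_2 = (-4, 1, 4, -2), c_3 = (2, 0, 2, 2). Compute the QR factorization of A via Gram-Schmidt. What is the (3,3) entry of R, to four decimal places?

r_{33} = 2.9208

q_1 = c_1/‖c_1‖ = (0, -3, 1, 3)/4.3589 = (0.0000, -0.6882, 0.2294, 0.6882).
r_{12} = q_1·c_2 = -1.1471.
u_2 = c_2 + 1.1471·q_1 = (-4.0000, 0.2105, 4.2632, -1.2105).
‖u_2‖ = 5.9736, so q_2 = (-0.6696, 0.0352, 0.7137, -0.2026).
r_{13} = q_1·c_3 = 1.8353; r_{23} = q_2·c_3 = -0.3172.
u_3 = c_3 − 1.8353·q_1 + 0.3172·q_2 = (1.7876, 1.2743, 1.8053, 0.6726).
r_{33} = ‖u_3‖ = 2.9208.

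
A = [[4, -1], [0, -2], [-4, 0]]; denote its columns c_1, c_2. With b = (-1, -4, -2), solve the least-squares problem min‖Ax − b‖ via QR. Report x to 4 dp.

x = (0.3889, 2.1111)

e_1 = c_1/‖c_1‖ = (4, 0, -4)/5.6569 = (0.7071, 0.0000, -0.7071).
r_{12} = e_1·c_2 = -0.7071.
u_2 = c_2 + 0.7071·e_1 = (-0.5000, -2.0000, -0.5000).
‖u_2‖ = 2.1213, so e_2 = (-0.2357, -0.9428, -0.2357).
Qᵀb = (0.7071, 4.4783).
Back-substitute: x_2 = 4.4783/2.1213 = 2.1111.
x_1 = (0.7071 + 0.7071·2.1111)/5.6569 = 0.3889.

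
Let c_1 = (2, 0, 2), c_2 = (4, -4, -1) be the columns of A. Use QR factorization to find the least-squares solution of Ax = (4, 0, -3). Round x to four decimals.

c_1 = (2, 0, 2); ‖c_1‖ = 2.8284, so e_1 = (0.7071, 0.0000, 0.7071).
e_1·c_2 = 0.7071·4 + 0.0000·(-4) + 0.7071·(-1) = 2.1213.
u_2 = c_2 − 2.1213·e_1 = (2.5000, -4.0000, -2.5000).
‖u_2‖ = 5.3385, so e_2 = (0.4683, -0.7493, -0.4683).
Qᵀb = (0.7071, 3.2781).
Back-substitute: x_2 = 3.2781/5.3385 = 0.6140.
x_1 = (0.7071 − 2.1213·0.6140)/2.8284 = -0.2105.

x = (-0.2105, 0.6140)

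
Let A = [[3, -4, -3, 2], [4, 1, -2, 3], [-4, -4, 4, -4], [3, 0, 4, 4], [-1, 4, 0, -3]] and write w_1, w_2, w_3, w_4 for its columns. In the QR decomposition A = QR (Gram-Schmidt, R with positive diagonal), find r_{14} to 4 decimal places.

w_1 = (3, 4, -4, 3, -1); ‖w_1‖ = 7.1414, so q_1 = (0.4201, 0.5601, -0.5601, 0.4201, -0.1400).
r_{14} = q_1·w_4 = 6.8614.

r_{14} = 6.8614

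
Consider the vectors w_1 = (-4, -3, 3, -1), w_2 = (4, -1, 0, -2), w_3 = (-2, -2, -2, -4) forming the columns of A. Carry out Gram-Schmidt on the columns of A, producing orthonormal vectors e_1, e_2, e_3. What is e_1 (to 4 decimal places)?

e_1 = (-0.6761, -0.5071, 0.5071, -0.1690)

w_1 = (-4, -3, 3, -1); ‖w_1‖ = 5.9161, so e_1 = (-0.6761, -0.5071, 0.5071, -0.1690).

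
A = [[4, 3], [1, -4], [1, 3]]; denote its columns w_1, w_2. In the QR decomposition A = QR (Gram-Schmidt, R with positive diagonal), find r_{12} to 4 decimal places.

r_{12} = 2.5927

w_1 = (4, 1, 1); ‖w_1‖ = 4.2426, so q_1 = (0.9428, 0.2357, 0.2357).
r_{12} = q_1·w_2 = 2.5927.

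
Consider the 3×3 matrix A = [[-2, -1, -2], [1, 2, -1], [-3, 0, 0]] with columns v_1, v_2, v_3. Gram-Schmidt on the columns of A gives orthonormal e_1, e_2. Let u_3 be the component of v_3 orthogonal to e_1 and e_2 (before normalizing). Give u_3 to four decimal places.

v_1 = (-2, 1, -3); ‖v_1‖ = 3.7417, so e_1 = (-0.5345, 0.2673, -0.8018).
e_1·v_2 = (-0.5345)·(-1) + 0.2673·2 + (-0.8018)·0 = 1.0690.
u_2 = v_2 − 1.0690·e_1 = (-0.4286, 1.7143, 0.8571).
‖u_2‖ = 1.9640, so e_2 = (-0.2182, 0.8729, 0.4364).
e_1·v_3 = (-0.5345)·(-2) + 0.2673·(-1) + (-0.8018)·0 = 0.8018; e_2·v_3 = (-0.2182)·(-2) + 0.8729·(-1) + 0.4364·0 = -0.4364.
u_3 = v_3 − 0.8018·e_1 + 0.4364·e_2 = (-1.6667, -0.8333, 0.8333).

u_3 = (-1.6667, -0.8333, 0.8333)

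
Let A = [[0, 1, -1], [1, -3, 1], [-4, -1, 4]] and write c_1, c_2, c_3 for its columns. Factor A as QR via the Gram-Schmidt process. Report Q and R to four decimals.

Q = [[0.0000, 0.3023, -0.9532], [0.2425, -0.9247, -0.2933], [-0.9701, -0.2312, -0.0733]], R = [[4.1231, 0.2425, -3.6380], [0.0000, 3.3077, -2.1518], [0.0000, 0.0000, 0.3666]]

e_1 = c_1/‖c_1‖ = (0, 1, -4)/4.1231 = (0.0000, 0.2425, -0.9701).
r_{12} = e_1·c_2 = 0.2425.
u_2 = c_2 − 0.2425·e_1 = (1.0000, -3.0588, -0.7647).
‖u_2‖ = 3.3077, so e_2 = (0.3023, -0.9247, -0.2312).
r_{13} = e_1·c_3 = -3.6380; r_{23} = e_2·c_3 = -2.1518.
u_3 = c_3 + 3.6380·e_1 + 2.1518·e_2 = (-0.3495, -0.1075, -0.0269).
‖u_3‖ = 0.3666, so e_3 = (-0.9532, -0.2933, -0.0733).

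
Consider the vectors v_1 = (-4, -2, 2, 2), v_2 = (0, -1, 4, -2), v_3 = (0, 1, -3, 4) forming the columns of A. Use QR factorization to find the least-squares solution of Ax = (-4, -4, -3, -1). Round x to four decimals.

x = (1.2425, -3.1317, -2.4910)

e_1 = v_1/‖v_1‖ = (-4, -2, 2, 2)/5.2915 = (-0.7559, -0.3780, 0.3780, 0.3780).
r_{12} = e_1·v_2 = 1.1339.
u_2 = v_2 − 1.1339·e_1 = (0.8571, -0.5714, 3.5714, -2.4286).
‖u_2‖ = 4.4401, so e_2 = (0.1930, -0.1287, 0.8044, -0.5470).
r_{13} = e_1·v_3 = 0.0000; r_{23} = e_2·v_3 = -4.7296.
u_3 = v_3 + 0.0000·e_1 + 4.7296·e_2 = (0.9130, 0.3913, 0.8043, 1.4130).
‖u_3‖ = 1.9054, so e_3 = (0.4792, 0.2054, 0.4221, 0.7416).
Qᵀb = (3.0237, -2.1235, -4.7463).
Back-substitute: x_3 = -4.7463/1.9054 = -2.4910.
x_2 = (-2.1235 + 4.7296·(-2.4910))/4.4401 = -3.1317.
x_1 = (3.0237 − 1.1339·(-3.1317) + 0.0000·(-2.4910))/5.2915 = 1.2425.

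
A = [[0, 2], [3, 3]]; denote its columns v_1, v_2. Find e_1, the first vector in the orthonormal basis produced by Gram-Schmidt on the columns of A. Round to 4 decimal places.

v_1 = (0, 3); ‖v_1‖ = 3.0000, so e_1 = (0.0000, 1.0000).

e_1 = (0.0000, 1.0000)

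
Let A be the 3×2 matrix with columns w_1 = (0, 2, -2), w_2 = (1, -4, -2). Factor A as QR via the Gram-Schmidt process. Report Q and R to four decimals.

Q = [[0.0000, 0.2294], [0.7071, -0.6882], [-0.7071, -0.6882]], R = [[2.8284, -1.4142], [0.0000, 4.3589]]

w_1 = (0, 2, -2); ‖w_1‖ = 2.8284, so e_1 = (0.0000, 0.7071, -0.7071).
e_1·w_2 = 0.0000·1 + 0.7071·(-4) + (-0.7071)·(-2) = -1.4142.
u_2 = w_2 + 1.4142·e_1 = (1.0000, -3.0000, -3.0000).
‖u_2‖ = 4.3589, so e_2 = (0.2294, -0.6882, -0.6882).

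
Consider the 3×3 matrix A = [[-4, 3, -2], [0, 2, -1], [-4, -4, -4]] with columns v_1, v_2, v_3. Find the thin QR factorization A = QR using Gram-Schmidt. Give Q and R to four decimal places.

v_1 = (-4, 0, -4); ‖v_1‖ = 5.6569, so e_1 = (-0.7071, 0.0000, -0.7071).
e_1·v_2 = (-0.7071)·3 + 0.0000·2 + (-0.7071)·(-4) = 0.7071.
u_2 = v_2 − 0.7071·e_1 = (3.5000, 2.0000, -3.5000).
‖u_2‖ = 5.3385, so e_2 = (0.6556, 0.3746, -0.6556).
e_1·v_3 = (-0.7071)·(-2) + 0.0000·(-1) + (-0.7071)·(-4) = 4.2426; e_2·v_3 = 0.6556·(-2) + 0.3746·(-1) + (-0.6556)·(-4) = 0.9366.
u_3 = v_3 − 4.2426·e_1 − 0.9366·e_2 = (0.3860, -1.3509, -0.3860).
‖u_3‖ = 1.4570, so e_3 = (0.2649, -0.9272, -0.2649).

Q = [[-0.7071, 0.6556, 0.2649], [0.0000, 0.3746, -0.9272], [-0.7071, -0.6556, -0.2649]], R = [[5.6569, 0.7071, 4.2426], [0.0000, 5.3385, 0.9366], [0.0000, 0.0000, 1.4570]]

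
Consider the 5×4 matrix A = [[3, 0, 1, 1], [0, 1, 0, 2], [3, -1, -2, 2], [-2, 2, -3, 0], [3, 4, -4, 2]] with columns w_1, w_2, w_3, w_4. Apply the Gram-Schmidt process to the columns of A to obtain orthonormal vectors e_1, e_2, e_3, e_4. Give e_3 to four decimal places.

w_1 = (3, 0, 3, -2, 3); ‖w_1‖ = 5.5678, so e_1 = (0.5388, 0.0000, 0.5388, -0.3592, 0.5388).
e_1·w_2 = 0.5388·0 + 0.0000·1 + 0.5388·(-1) + (-0.3592)·2 + 0.5388·4 = 0.8980.
u_2 = w_2 − 0.8980·e_1 = (-0.4839, 1.0000, -1.4839, 2.3226, 3.5161).
‖u_2‖ = 4.6036, so e_2 = (-0.1051, 0.2172, -0.3223, 0.5045, 0.7638).
e_1·w_3 = 0.5388·1 + 0.0000·0 + 0.5388·(-2) + (-0.3592)·(-3) + 0.5388·(-4) = -1.6164; e_2·w_3 = (-0.1051)·1 + 0.2172·0 + (-0.3223)·(-2) + 0.5045·(-3) + 0.7638·(-4) = -4.0291.
u_3 = w_3 + 1.6164·e_1 + 4.0291·e_2 = (1.4475, 0.8752, -2.4277, -1.5479, -0.0518).
‖u_3‖ = 3.3397, so e_3 = (0.4334, 0.2621, -0.7269, -0.4635, -0.0155).

e_3 = (0.4334, 0.2621, -0.7269, -0.4635, -0.0155)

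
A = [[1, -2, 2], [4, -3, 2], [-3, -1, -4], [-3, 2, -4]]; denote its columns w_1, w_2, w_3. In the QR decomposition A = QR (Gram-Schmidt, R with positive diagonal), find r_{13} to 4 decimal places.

w_1 = (1, 4, -3, -3); ‖w_1‖ = 5.9161, so q_1 = (0.1690, 0.6761, -0.5071, -0.5071).
r_{13} = q_1·w_3 = 5.7470.

r_{13} = 5.7470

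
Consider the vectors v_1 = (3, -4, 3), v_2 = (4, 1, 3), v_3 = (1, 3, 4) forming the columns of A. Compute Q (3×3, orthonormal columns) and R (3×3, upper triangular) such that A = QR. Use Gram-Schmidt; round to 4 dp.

e_1 = v_1/‖v_1‖ = (3, -4, 3)/5.8310 = (0.5145, -0.6860, 0.5145).
r_{12} = e_1·v_2 = 2.9155.
u_2 = v_2 − 2.9155·e_1 = (2.5000, 3.0000, 1.5000).
‖u_2‖ = 4.1833, so e_2 = (0.5976, 0.7171, 0.3586).
r_{13} = e_1·v_3 = 0.5145; r_{23} = e_2·v_3 = 4.1833.
u_3 = v_3 − 0.5145·e_1 − 4.1833·e_2 = (-1.7647, 0.3529, 2.2353).
‖u_3‖ = 2.8697, so e_3 = (-0.6149, 0.1230, 0.7789).

Q = [[0.5145, 0.5976, -0.6149], [-0.6860, 0.7171, 0.1230], [0.5145, 0.3586, 0.7789]], R = [[5.8310, 2.9155, 0.5145], [0.0000, 4.1833, 4.1833], [0.0000, 0.0000, 2.8697]]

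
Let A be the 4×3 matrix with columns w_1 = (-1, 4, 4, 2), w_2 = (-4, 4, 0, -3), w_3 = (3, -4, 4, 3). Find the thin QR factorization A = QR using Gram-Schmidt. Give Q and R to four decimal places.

Q = [[-0.1644, -0.6061, -0.2621], [0.6576, 0.4161, -0.5554], [0.6576, -0.2533, 0.6855], [0.3288, -0.6287, -0.3911]], R = [[6.0828, 2.3016, 0.4932], [0.0000, 5.9752, -6.3823], [0.0000, 0.0000, 3.0039]]

w_1 = (-1, 4, 4, 2); ‖w_1‖ = 6.0828, so e_1 = (-0.1644, 0.6576, 0.6576, 0.3288).
e_1·w_2 = (-0.1644)·(-4) + 0.6576·4 + 0.6576·0 + 0.3288·(-3) = 2.3016.
u_2 = w_2 − 2.3016·e_1 = (-3.6216, 2.4865, -1.5135, -3.7568).
‖u_2‖ = 5.9752, so e_2 = (-0.6061, 0.4161, -0.2533, -0.6287).
e_1·w_3 = (-0.1644)·3 + 0.6576·(-4) + 0.6576·4 + 0.3288·3 = 0.4932; e_2·w_3 = (-0.6061)·3 + 0.4161·(-4) + (-0.2533)·4 + (-0.6287)·3 = -6.3823.
u_3 = w_3 − 0.4932·e_1 + 6.3823·e_2 = (-0.7873, -1.6684, 2.0590, -1.1749).
‖u_3‖ = 3.0039, so e_3 = (-0.2621, -0.5554, 0.6855, -0.3911).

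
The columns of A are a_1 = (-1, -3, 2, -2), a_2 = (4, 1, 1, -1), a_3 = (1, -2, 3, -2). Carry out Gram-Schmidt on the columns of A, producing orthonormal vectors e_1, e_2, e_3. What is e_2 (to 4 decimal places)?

e_2 = (0.8912, 0.1162, 0.3100, -0.3100)

a_1 = (-1, -3, 2, -2); ‖a_1‖ = 4.2426, so e_1 = (-0.2357, -0.7071, 0.4714, -0.4714).
e_1·a_2 = (-0.2357)·4 + (-0.7071)·1 + 0.4714·1 + (-0.4714)·(-1) = -0.7071.
u_2 = a_2 + 0.7071·e_1 = (3.8333, 0.5000, 1.3333, -1.3333).
‖u_2‖ = 4.3012, so e_2 = (0.8912, 0.1162, 0.3100, -0.3100).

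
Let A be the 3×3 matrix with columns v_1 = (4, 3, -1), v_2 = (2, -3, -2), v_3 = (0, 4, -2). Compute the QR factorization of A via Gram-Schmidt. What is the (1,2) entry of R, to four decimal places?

r_{12} = 0.1961

v_1 = (4, 3, -1); ‖v_1‖ = 5.0990, so q_1 = (0.7845, 0.5883, -0.1961).
r_{12} = q_1·v_2 = 0.1961.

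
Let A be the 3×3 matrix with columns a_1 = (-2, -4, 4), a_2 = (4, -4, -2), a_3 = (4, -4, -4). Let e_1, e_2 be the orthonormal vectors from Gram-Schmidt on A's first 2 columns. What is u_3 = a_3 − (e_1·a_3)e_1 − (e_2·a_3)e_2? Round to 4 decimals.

a_1 = (-2, -4, 4); ‖a_1‖ = 6.0000, so e_1 = (-0.3333, -0.6667, 0.6667).
e_1·a_2 = (-0.3333)·4 + (-0.6667)·(-4) + 0.6667·(-2) = 0.0000.
u_2 = a_2 + 0.0000·e_1 = (4.0000, -4.0000, -2.0000).
‖u_2‖ = 6.0000, so e_2 = (0.6667, -0.6667, -0.3333).
e_1·a_3 = (-0.3333)·4 + (-0.6667)·(-4) + 0.6667·(-4) = -1.3333; e_2·a_3 = 0.6667·4 + (-0.6667)·(-4) + (-0.3333)·(-4) = 6.6667.
u_3 = a_3 + 1.3333·e_1 − 6.6667·e_2 = (-0.8889, -0.4444, -0.8889).

u_3 = (-0.8889, -0.4444, -0.8889)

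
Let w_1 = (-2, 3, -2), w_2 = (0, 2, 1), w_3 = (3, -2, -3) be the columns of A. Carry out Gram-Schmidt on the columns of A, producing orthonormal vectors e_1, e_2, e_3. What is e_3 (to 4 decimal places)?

e_3 = (0.8427, 0.2408, -0.4815)

w_1 = (-2, 3, -2); ‖w_1‖ = 4.1231, so e_1 = (-0.4851, 0.7276, -0.4851).
e_1·w_2 = (-0.4851)·0 + 0.7276·2 + (-0.4851)·1 = 0.9701.
u_2 = w_2 − 0.9701·e_1 = (0.4706, 1.2941, 1.4706).
‖u_2‖ = 2.0147, so e_2 = (0.2336, 0.6424, 0.7299).
e_1·w_3 = (-0.4851)·3 + 0.7276·(-2) + (-0.4851)·(-3) = -1.4552; e_2·w_3 = 0.2336·3 + 0.6424·(-2) + 0.7299·(-3) = -2.7738.
u_3 = w_3 + 1.4552·e_1 + 2.7738·e_2 = (2.9420, 0.8406, -1.6812).
‖u_3‖ = 3.4912, so e_3 = (0.8427, 0.2408, -0.4815).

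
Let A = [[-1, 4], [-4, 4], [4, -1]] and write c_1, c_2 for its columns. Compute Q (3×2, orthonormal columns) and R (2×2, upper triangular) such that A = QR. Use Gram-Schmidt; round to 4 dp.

e_1 = c_1/‖c_1‖ = (-1, -4, 4)/5.7446 = (-0.1741, -0.6963, 0.6963).
r_{12} = e_1·c_2 = -4.1779.
u_2 = c_2 + 4.1779·e_1 = (3.2727, 1.0909, 1.9091).
‖u_2‖ = 3.9428, so e_2 = (0.8301, 0.2767, 0.4842).

Q = [[-0.1741, 0.8301], [-0.6963, 0.2767], [0.6963, 0.4842]], R = [[5.7446, -4.1779], [0.0000, 3.9428]]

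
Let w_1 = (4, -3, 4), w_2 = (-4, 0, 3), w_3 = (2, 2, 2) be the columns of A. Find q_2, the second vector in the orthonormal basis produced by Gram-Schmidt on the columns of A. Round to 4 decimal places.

w_1 = (4, -3, 4); ‖w_1‖ = 6.4031, so q_1 = (0.6247, -0.4685, 0.6247).
q_1·w_2 = 0.6247·(-4) + (-0.4685)·0 + 0.6247·3 = -0.6247.
u_2 = w_2 + 0.6247·q_1 = (-3.6098, -0.2927, 3.3902).
‖u_2‖ = 4.9608, so q_2 = (-0.7277, -0.0590, 0.6834).

q_2 = (-0.7277, -0.0590, 0.6834)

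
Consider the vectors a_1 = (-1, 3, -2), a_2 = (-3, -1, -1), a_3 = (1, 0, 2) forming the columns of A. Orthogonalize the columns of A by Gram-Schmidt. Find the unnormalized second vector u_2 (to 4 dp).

u_2 = (-2.8571, -1.4286, -0.7143)

e_1 = a_1/‖a_1‖ = (-1, 3, -2)/3.7417 = (-0.2673, 0.8018, -0.5345).
r_{12} = e_1·a_2 = 0.5345.
u_2 = a_2 − 0.5345·e_1 = (-2.8571, -1.4286, -0.7143).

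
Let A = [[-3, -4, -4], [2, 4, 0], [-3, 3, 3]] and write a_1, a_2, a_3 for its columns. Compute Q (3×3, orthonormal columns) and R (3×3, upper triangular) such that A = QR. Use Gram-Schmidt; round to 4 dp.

Q = [[-0.6396, -0.4196, -0.6441], [0.4264, 0.5035, -0.7514], [-0.6396, 0.7553, 0.1431]], R = [[4.6904, 2.3452, 0.6396], [0.0000, 5.9582, 3.9442], [0.0000, 0.0000, 3.0058]]

a_1 = (-3, 2, -3); ‖a_1‖ = 4.6904, so e_1 = (-0.6396, 0.4264, -0.6396).
e_1·a_2 = (-0.6396)·(-4) + 0.4264·4 + (-0.6396)·3 = 2.3452.
u_2 = a_2 − 2.3452·e_1 = (-2.5000, 3.0000, 4.5000).
‖u_2‖ = 5.9582, so e_2 = (-0.4196, 0.5035, 0.7553).
e_1·a_3 = (-0.6396)·(-4) + 0.4264·0 + (-0.6396)·3 = 0.6396; e_2·a_3 = (-0.4196)·(-4) + 0.5035·0 + 0.7553·3 = 3.9442.
u_3 = a_3 − 0.6396·e_1 − 3.9442·e_2 = (-1.9360, -2.2586, 0.4302).
‖u_3‖ = 3.0058, so e_3 = (-0.6441, -0.7514, 0.1431).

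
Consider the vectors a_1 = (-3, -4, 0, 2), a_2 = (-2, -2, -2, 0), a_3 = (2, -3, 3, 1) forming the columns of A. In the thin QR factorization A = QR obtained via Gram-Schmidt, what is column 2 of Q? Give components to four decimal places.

q_2 = (-0.2410, -0.0301, -0.8736, -0.4217)

q_1 = a_1/‖a_1‖ = (-3, -4, 0, 2)/5.3852 = (-0.5571, -0.7428, 0.0000, 0.3714).
r_{12} = q_1·a_2 = 2.5997.
u_2 = a_2 − 2.5997·q_1 = (-0.5517, -0.0690, -2.0000, -0.9655).
‖u_2‖ = 2.2894, so q_2 = (-0.2410, -0.0301, -0.8736, -0.4217).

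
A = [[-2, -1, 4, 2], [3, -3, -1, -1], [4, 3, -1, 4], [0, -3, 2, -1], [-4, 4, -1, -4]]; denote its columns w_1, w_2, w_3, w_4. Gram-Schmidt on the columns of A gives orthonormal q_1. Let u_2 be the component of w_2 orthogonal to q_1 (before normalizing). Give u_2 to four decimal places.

q_1 = w_1/‖w_1‖ = (-2, 3, 4, 0, -4)/6.7082 = (-0.2981, 0.4472, 0.5963, 0.0000, -0.5963).
r_{12} = q_1·w_2 = -1.6398.
u_2 = w_2 + 1.6398·q_1 = (-1.4889, -2.2667, 3.9778, -3.0000, 3.0222).

u_2 = (-1.4889, -2.2667, 3.9778, -3.0000, 3.0222)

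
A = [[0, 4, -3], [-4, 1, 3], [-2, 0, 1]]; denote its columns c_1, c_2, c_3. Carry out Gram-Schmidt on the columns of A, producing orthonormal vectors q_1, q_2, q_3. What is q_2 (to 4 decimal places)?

q_2 = (0.9938, 0.0497, -0.0994)

c_1 = (0, -4, -2); ‖c_1‖ = 4.4721, so q_1 = (0.0000, -0.8944, -0.4472).
q_1·c_2 = 0.0000·4 + (-0.8944)·1 + (-0.4472)·0 = -0.8944.
u_2 = c_2 + 0.8944·q_1 = (4.0000, 0.2000, -0.4000).
‖u_2‖ = 4.0249, so q_2 = (0.9938, 0.0497, -0.0994).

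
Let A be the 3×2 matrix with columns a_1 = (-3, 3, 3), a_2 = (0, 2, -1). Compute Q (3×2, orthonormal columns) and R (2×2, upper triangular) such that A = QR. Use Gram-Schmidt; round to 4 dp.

Q = [[-0.5774, 0.1543], [0.5774, 0.7715], [0.5774, -0.6172]], R = [[5.1962, 0.5774], [0.0000, 2.1602]]

e_1 = a_1/‖a_1‖ = (-3, 3, 3)/5.1962 = (-0.5774, 0.5774, 0.5774).
r_{12} = e_1·a_2 = 0.5774.
u_2 = a_2 − 0.5774·e_1 = (0.3333, 1.6667, -1.3333).
‖u_2‖ = 2.1602, so e_2 = (0.1543, 0.7715, -0.6172).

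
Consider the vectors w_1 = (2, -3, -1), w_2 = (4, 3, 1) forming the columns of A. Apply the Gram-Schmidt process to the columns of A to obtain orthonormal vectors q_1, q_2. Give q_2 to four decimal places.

q_2 = (0.8452, 0.5071, 0.1690)

w_1 = (2, -3, -1); ‖w_1‖ = 3.7417, so q_1 = (0.5345, -0.8018, -0.2673).
q_1·w_2 = 0.5345·4 + (-0.8018)·3 + (-0.2673)·1 = -0.5345.
u_2 = w_2 + 0.5345·q_1 = (4.2857, 2.5714, 0.8571).
‖u_2‖ = 5.0709, so q_2 = (0.8452, 0.5071, 0.1690).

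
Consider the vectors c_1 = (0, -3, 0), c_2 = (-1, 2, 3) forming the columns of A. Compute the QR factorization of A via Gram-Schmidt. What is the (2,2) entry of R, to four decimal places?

c_1 = (0, -3, 0); ‖c_1‖ = 3.0000, so e_1 = (0.0000, -1.0000, 0.0000).
e_1·c_2 = 0.0000·(-1) + (-1.0000)·2 + 0.0000·3 = -2.0000.
u_2 = c_2 + 2.0000·e_1 = (-1.0000, 0.0000, 3.0000).
r_{22} = ‖u_2‖ = 3.1623.

r_{22} = 3.1623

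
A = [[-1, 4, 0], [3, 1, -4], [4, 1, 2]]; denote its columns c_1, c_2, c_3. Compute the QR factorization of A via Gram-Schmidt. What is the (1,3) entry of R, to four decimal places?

e_1 = c_1/‖c_1‖ = (-1, 3, 4)/5.0990 = (-0.1961, 0.5883, 0.7845).
r_{13} = e_1·c_3 = -0.7845.

r_{13} = -0.7845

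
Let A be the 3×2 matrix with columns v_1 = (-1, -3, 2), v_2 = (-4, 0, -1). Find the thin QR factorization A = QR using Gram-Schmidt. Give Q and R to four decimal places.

Q = [[-0.2673, -0.9435], [-0.8018, 0.1048], [0.5345, -0.3145]], R = [[3.7417, 0.5345], [0.0000, 4.0883]]

v_1 = (-1, -3, 2); ‖v_1‖ = 3.7417, so q_1 = (-0.2673, -0.8018, 0.5345).
q_1·v_2 = (-0.2673)·(-4) + (-0.8018)·0 + 0.5345·(-1) = 0.5345.
u_2 = v_2 − 0.5345·q_1 = (-3.8571, 0.4286, -1.2857).
‖u_2‖ = 4.0883, so q_2 = (-0.9435, 0.1048, -0.3145).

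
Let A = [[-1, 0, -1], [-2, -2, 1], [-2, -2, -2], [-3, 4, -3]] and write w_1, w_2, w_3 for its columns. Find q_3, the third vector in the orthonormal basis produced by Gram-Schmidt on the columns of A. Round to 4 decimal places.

q_3 = (-0.1868, 0.7206, -0.6672, 0.0267)

w_1 = (-1, -2, -2, -3); ‖w_1‖ = 4.2426, so q_1 = (-0.2357, -0.4714, -0.4714, -0.7071).
q_1·w_2 = (-0.2357)·0 + (-0.4714)·(-2) + (-0.4714)·(-2) + (-0.7071)·4 = -0.9428.
u_2 = w_2 + 0.9428·q_1 = (-0.2222, -2.4444, -2.4444, 3.3333).
‖u_2‖ = 4.8074, so q_2 = (-0.0462, -0.5085, -0.5085, 0.6934).
q_1·w_3 = (-0.2357)·(-1) + (-0.4714)·1 + (-0.4714)·(-2) + (-0.7071)·(-3) = 2.8284; q_2·w_3 = (-0.0462)·(-1) + (-0.5085)·1 + (-0.5085)·(-2) + 0.6934·(-3) = -1.5254.
u_3 = w_3 − 2.8284·q_1 + 1.5254·q_2 = (-0.4038, 1.5577, -1.4423, 0.0577).
‖u_3‖ = 2.1617, so q_3 = (-0.1868, 0.7206, -0.6672, 0.0267).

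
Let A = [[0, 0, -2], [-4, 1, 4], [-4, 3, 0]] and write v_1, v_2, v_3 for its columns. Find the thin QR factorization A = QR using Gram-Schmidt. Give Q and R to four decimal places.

Q = [[0.0000, 0.0000, -1.0000], [-0.7071, -0.7071, 0.0000], [-0.7071, 0.7071, 0.0000]], R = [[5.6569, -2.8284, -2.8284], [0.0000, 1.4142, -2.8284], [0.0000, 0.0000, 2.0000]]

v_1 = (0, -4, -4); ‖v_1‖ = 5.6569, so e_1 = (0.0000, -0.7071, -0.7071).
e_1·v_2 = 0.0000·0 + (-0.7071)·1 + (-0.7071)·3 = -2.8284.
u_2 = v_2 + 2.8284·e_1 = (0.0000, -1.0000, 1.0000).
‖u_2‖ = 1.4142, so e_2 = (0.0000, -0.7071, 0.7071).
e_1·v_3 = 0.0000·(-2) + (-0.7071)·4 + (-0.7071)·0 = -2.8284; e_2·v_3 = 0.0000·(-2) + (-0.7071)·4 + 0.7071·0 = -2.8284.
u_3 = v_3 + 2.8284·e_1 + 2.8284·e_2 = (-2.0000, 0.0000, 0.0000).
‖u_3‖ = 2.0000, so e_3 = (-1.0000, 0.0000, 0.0000).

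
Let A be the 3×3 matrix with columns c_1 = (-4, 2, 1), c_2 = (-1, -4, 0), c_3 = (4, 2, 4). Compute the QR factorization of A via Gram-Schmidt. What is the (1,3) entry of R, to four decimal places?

c_1 = (-4, 2, 1); ‖c_1‖ = 4.5826, so q_1 = (-0.8729, 0.4364, 0.2182).
r_{13} = q_1·c_3 = -1.7457.

r_{13} = -1.7457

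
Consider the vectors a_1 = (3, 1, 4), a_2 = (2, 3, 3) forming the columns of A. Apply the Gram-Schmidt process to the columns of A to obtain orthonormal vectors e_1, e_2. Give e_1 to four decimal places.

e_1 = a_1/‖a_1‖ = (3, 1, 4)/5.0990 = (0.5883, 0.1961, 0.7845).

e_1 = (0.5883, 0.1961, 0.7845)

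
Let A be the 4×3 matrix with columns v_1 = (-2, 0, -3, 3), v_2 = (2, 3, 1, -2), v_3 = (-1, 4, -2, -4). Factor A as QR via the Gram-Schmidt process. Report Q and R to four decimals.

q_1 = v_1/‖v_1‖ = (-2, 0, -3, 3)/4.6904 = (-0.4264, 0.0000, -0.6396, 0.6396).
r_{12} = q_1·v_2 = -2.7716.
u_2 = v_2 + 2.7716·q_1 = (0.8182, 3.0000, -0.7727, -0.2273).
‖u_2‖ = 3.2122, so q_2 = (0.2547, 0.9339, -0.2406, -0.0708).
r_{13} = q_1·v_3 = -0.8528; r_{23} = q_2·v_3 = 4.2452.
u_3 = v_3 + 0.8528·q_1 − 4.2452·q_2 = (-2.4449, 0.0352, -1.5242, -3.1542).
‖u_3‖ = 4.2721, so q_3 = (-0.5723, 0.0082, -0.3568, -0.7383).

Q = [[-0.4264, 0.2547, -0.5723], [0.0000, 0.9339, 0.0082], [-0.6396, -0.2406, -0.3568], [0.6396, -0.0708, -0.7383]], R = [[4.6904, -2.7716, -0.8528], [0.0000, 3.2122, 4.2452], [0.0000, 0.0000, 4.2721]]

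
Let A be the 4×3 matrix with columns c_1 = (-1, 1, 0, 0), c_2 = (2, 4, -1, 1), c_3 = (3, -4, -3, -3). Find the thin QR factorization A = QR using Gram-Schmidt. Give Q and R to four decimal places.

c_1 = (-1, 1, 0, 0); ‖c_1‖ = 1.4142, so e_1 = (-0.7071, 0.7071, 0.0000, 0.0000).
e_1·c_2 = (-0.7071)·2 + 0.7071·4 + 0.0000·(-1) + 0.0000·1 = 1.4142.
u_2 = c_2 − 1.4142·e_1 = (3.0000, 3.0000, -1.0000, 1.0000).
‖u_2‖ = 4.4721, so e_2 = (0.6708, 0.6708, -0.2236, 0.2236).
e_1·c_3 = (-0.7071)·3 + 0.7071·(-4) + 0.0000·(-3) + 0.0000·(-3) = -4.9497; e_2·c_3 = 0.6708·3 + 0.6708·(-4) + (-0.2236)·(-3) + 0.2236·(-3) = -0.6708.
u_3 = c_3 + 4.9497·e_1 + 0.6708·e_2 = (-0.0500, -0.0500, -3.1500, -2.8500).
‖u_3‖ = 4.2485, so e_3 = (-0.0118, -0.0118, -0.7414, -0.6708).

Q = [[-0.7071, 0.6708, -0.0118], [0.7071, 0.6708, -0.0118], [0.0000, -0.2236, -0.7414], [0.0000, 0.2236, -0.6708]], R = [[1.4142, 1.4142, -4.9497], [0.0000, 4.4721, -0.6708], [0.0000, 0.0000, 4.2485]]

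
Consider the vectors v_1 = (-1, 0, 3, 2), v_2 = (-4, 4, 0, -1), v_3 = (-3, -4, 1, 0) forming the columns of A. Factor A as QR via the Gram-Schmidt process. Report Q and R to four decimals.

Q = [[-0.2673, -0.6744, -0.6598], [0.0000, 0.6993, -0.7148], [0.8018, -0.0749, -0.0733], [0.5345, -0.2248, -0.2199]], R = [[3.7417, 0.5345, 1.6036], [0.0000, 5.7196, -0.8492], [0.0000, 0.0000, 4.7652]]

v_1 = (-1, 0, 3, 2); ‖v_1‖ = 3.7417, so e_1 = (-0.2673, 0.0000, 0.8018, 0.5345).
e_1·v_2 = (-0.2673)·(-4) + 0.0000·4 + 0.8018·0 + 0.5345·(-1) = 0.5345.
u_2 = v_2 − 0.5345·e_1 = (-3.8571, 4.0000, -0.4286, -1.2857).
‖u_2‖ = 5.7196, so e_2 = (-0.6744, 0.6993, -0.0749, -0.2248).
e_1·v_3 = (-0.2673)·(-3) + 0.0000·(-4) + 0.8018·1 + 0.5345·0 = 1.6036; e_2·v_3 = (-0.6744)·(-3) + 0.6993·(-4) + (-0.0749)·1 + (-0.2248)·0 = -0.8492.
u_3 = v_3 − 1.6036·e_1 + 0.8492·e_2 = (-3.1441, -3.4061, -0.3493, -1.0480).
‖u_3‖ = 4.7652, so e_3 = (-0.6598, -0.7148, -0.0733, -0.2199).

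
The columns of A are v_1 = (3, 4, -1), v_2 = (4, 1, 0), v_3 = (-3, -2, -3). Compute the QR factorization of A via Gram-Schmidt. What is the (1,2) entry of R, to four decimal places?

r_{12} = 3.1379

q_1 = v_1/‖v_1‖ = (3, 4, -1)/5.0990 = (0.5883, 0.7845, -0.1961).
r_{12} = q_1·v_2 = 3.1379.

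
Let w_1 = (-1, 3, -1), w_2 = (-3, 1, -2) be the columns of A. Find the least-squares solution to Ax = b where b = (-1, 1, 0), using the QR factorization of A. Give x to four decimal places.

e_1 = w_1/‖w_1‖ = (-1, 3, -1)/3.3166 = (-0.3015, 0.9045, -0.3015).
r_{12} = e_1·w_2 = 2.4121.
u_2 = w_2 − 2.4121·e_1 = (-2.2727, -1.1818, -1.2727).
‖u_2‖ = 2.8604, so e_2 = (-0.7946, -0.4132, -0.4449).
Qᵀb = (1.2060, 0.3814).
Back-substitute: x_2 = 0.3814/2.8604 = 0.1333.
x_1 = (1.2060 − 2.4121·0.1333)/3.3166 = 0.2667.

x = (0.2667, 0.1333)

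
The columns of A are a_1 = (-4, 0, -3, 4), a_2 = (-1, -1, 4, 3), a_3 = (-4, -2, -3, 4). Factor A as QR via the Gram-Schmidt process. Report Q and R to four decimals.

a_1 = (-4, 0, -3, 4); ‖a_1‖ = 6.4031, so q_1 = (-0.6247, 0.0000, -0.4685, 0.6247).
q_1·a_2 = (-0.6247)·(-1) + 0.0000·(-1) + (-0.4685)·4 + 0.6247·3 = 0.6247.
u_2 = a_2 − 0.6247·q_1 = (-0.6098, -1.0000, 4.2927, 2.6098).
‖u_2‖ = 5.1585, so q_2 = (-0.1182, -0.1939, 0.8322, 0.5059).
q_1·a_3 = (-0.6247)·(-4) + 0.0000·(-2) + (-0.4685)·(-3) + 0.6247·4 = 6.4031; q_2·a_3 = (-0.1182)·(-4) + (-0.1939)·(-2) + 0.8322·(-3) + 0.5059·4 = 0.3877.
u_3 = a_3 − 6.4031·q_1 − 0.3877·q_2 = (0.0458, -1.9248, -0.3226, -0.1962).
‖u_3‖ = 1.9621, so q_3 = (0.0234, -0.9810, -0.1644, -0.1000).

Q = [[-0.6247, -0.1182, 0.0234], [0.0000, -0.1939, -0.9810], [-0.4685, 0.8322, -0.1644], [0.6247, 0.5059, -0.1000]], R = [[6.4031, 0.6247, 6.4031], [0.0000, 5.1585, 0.3877], [0.0000, 0.0000, 1.9621]]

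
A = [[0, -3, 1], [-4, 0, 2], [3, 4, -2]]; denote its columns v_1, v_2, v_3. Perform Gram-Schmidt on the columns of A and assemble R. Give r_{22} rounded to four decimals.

v_1 = (0, -4, 3); ‖v_1‖ = 5.0000, so e_1 = (0.0000, -0.8000, 0.6000).
e_1·v_2 = 0.0000·(-3) + (-0.8000)·0 + 0.6000·4 = 2.4000.
u_2 = v_2 − 2.4000·e_1 = (-3.0000, 1.9200, 2.5600).
r_{22} = ‖u_2‖ = 4.3863.

r_{22} = 4.3863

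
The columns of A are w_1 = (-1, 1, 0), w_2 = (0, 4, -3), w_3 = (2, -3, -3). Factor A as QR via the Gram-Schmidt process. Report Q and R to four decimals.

Q = [[-0.7071, 0.4851, -0.5145], [0.7071, 0.4851, -0.5145], [0.0000, -0.7276, -0.6860]], R = [[1.4142, 2.8284, -3.5355], [0.0000, 4.1231, 1.6977], [0.0000, 0.0000, 2.5725]]

q_1 = w_1/‖w_1‖ = (-1, 1, 0)/1.4142 = (-0.7071, 0.7071, 0.0000).
r_{12} = q_1·w_2 = 2.8284.
u_2 = w_2 − 2.8284·q_1 = (2.0000, 2.0000, -3.0000).
‖u_2‖ = 4.1231, so q_2 = (0.4851, 0.4851, -0.7276).
r_{13} = q_1·w_3 = -3.5355; r_{23} = q_2·w_3 = 1.6977.
u_3 = w_3 + 3.5355·q_1 − 1.6977·q_2 = (-1.3235, -1.3235, -1.7647).
‖u_3‖ = 2.5725, so q_3 = (-0.5145, -0.5145, -0.6860).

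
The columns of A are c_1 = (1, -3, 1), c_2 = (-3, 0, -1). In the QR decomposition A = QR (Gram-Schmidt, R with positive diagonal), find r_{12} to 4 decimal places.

c_1 = (1, -3, 1); ‖c_1‖ = 3.3166, so q_1 = (0.3015, -0.9045, 0.3015).
r_{12} = q_1·c_2 = -1.2060.

r_{12} = -1.2060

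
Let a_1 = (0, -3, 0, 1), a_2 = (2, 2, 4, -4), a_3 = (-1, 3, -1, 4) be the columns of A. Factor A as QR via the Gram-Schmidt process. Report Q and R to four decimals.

Q = [[0.0000, 0.3651, 0.1278], [-0.9487, -0.1826, 0.2556], [0.0000, 0.7303, 0.5750], [0.3162, -0.5477, 0.7667]], R = [[3.1623, -3.1623, -1.5811], [0.0000, 5.4772, -3.8341], [0.0000, 0.0000, 3.1305]]

q_1 = a_1/‖a_1‖ = (0, -3, 0, 1)/3.1623 = (0.0000, -0.9487, 0.0000, 0.3162).
r_{12} = q_1·a_2 = -3.1623.
u_2 = a_2 + 3.1623·q_1 = (2.0000, -1.0000, 4.0000, -3.0000).
‖u_2‖ = 5.4772, so q_2 = (0.3651, -0.1826, 0.7303, -0.5477).
r_{13} = q_1·a_3 = -1.5811; r_{23} = q_2·a_3 = -3.8341.
u_3 = a_3 + 1.5811·q_1 + 3.8341·q_2 = (0.4000, 0.8000, 1.8000, 2.4000).
‖u_3‖ = 3.1305, so q_3 = (0.1278, 0.2556, 0.5750, 0.7667).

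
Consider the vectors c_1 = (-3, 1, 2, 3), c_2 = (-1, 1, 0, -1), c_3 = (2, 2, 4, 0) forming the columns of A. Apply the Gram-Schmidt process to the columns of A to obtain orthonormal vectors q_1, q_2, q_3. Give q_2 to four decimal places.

q_1 = c_1/‖c_1‖ = (-3, 1, 2, 3)/4.7958 = (-0.6255, 0.2085, 0.4170, 0.6255).
r_{12} = q_1·c_2 = 0.2085.
u_2 = c_2 − 0.2085·q_1 = (-0.8696, 0.9565, -0.0870, -1.1304).
‖u_2‖ = 1.7195, so q_2 = (-0.5057, 0.5563, -0.0506, -0.6574).

q_2 = (-0.5057, 0.5563, -0.0506, -0.6574)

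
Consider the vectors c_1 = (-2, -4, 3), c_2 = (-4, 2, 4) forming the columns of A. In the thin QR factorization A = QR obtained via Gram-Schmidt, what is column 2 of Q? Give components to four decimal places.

c_1 = (-2, -4, 3); ‖c_1‖ = 5.3852, so e_1 = (-0.3714, -0.7428, 0.5571).
e_1·c_2 = (-0.3714)·(-4) + (-0.7428)·2 + 0.5571·4 = 2.2283.
u_2 = c_2 − 2.2283·e_1 = (-3.1724, 3.6552, 2.7586).
‖u_2‖ = 5.5709, so e_2 = (-0.5695, 0.6561, 0.4952).

e_2 = (-0.5695, 0.6561, 0.4952)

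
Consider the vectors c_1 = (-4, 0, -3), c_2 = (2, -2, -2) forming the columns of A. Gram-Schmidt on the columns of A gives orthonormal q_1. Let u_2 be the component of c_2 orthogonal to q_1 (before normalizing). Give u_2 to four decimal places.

u_2 = (1.6800, -2.0000, -2.2400)

c_1 = (-4, 0, -3); ‖c_1‖ = 5.0000, so q_1 = (-0.8000, 0.0000, -0.6000).
q_1·c_2 = (-0.8000)·2 + 0.0000·(-2) + (-0.6000)·(-2) = -0.4000.
u_2 = c_2 + 0.4000·q_1 = (1.6800, -2.0000, -2.2400).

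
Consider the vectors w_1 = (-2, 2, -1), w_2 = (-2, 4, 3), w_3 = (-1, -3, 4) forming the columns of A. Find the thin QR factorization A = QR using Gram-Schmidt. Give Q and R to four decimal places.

Q = [[-0.6667, 0.0000, -0.7454], [0.6667, 0.4472, -0.5963], [-0.3333, 0.8944, 0.2981]], R = [[3.0000, 3.0000, -2.6667], [0.0000, 4.4721, 2.2361], [0.0000, 0.0000, 3.7268]]

e_1 = w_1/‖w_1‖ = (-2, 2, -1)/3.0000 = (-0.6667, 0.6667, -0.3333).
r_{12} = e_1·w_2 = 3.0000.
u_2 = w_2 − 3.0000·e_1 = (0.0000, 2.0000, 4.0000).
‖u_2‖ = 4.4721, so e_2 = (0.0000, 0.4472, 0.8944).
r_{13} = e_1·w_3 = -2.6667; r_{23} = e_2·w_3 = 2.2361.
u_3 = w_3 + 2.6667·e_1 − 2.2361·e_2 = (-2.7778, -2.2222, 1.1111).
‖u_3‖ = 3.7268, so e_3 = (-0.7454, -0.5963, 0.2981).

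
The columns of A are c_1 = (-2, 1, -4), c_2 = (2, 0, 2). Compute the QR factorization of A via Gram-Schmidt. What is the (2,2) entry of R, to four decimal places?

r_{22} = 1.0690

e_1 = c_1/‖c_1‖ = (-2, 1, -4)/4.5826 = (-0.4364, 0.2182, -0.8729).
r_{12} = e_1·c_2 = -2.6186.
u_2 = c_2 + 2.6186·e_1 = (0.8571, 0.5714, -0.2857).
r_{22} = ‖u_2‖ = 1.0690.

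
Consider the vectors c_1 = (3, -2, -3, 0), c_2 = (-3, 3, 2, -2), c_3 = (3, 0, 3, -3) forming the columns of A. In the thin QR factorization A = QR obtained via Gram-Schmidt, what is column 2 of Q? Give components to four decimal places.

e_1 = c_1/‖c_1‖ = (3, -2, -3, 0)/4.6904 = (0.6396, -0.4264, -0.6396, 0.0000).
r_{12} = e_1·c_2 = -4.4772.
u_2 = c_2 + 4.4772·e_1 = (-0.1364, 1.0909, -0.8636, -2.0000).
‖u_2‖ = 2.4402, so e_2 = (-0.0559, 0.4471, -0.3539, -0.8196).

e_2 = (-0.0559, 0.4471, -0.3539, -0.8196)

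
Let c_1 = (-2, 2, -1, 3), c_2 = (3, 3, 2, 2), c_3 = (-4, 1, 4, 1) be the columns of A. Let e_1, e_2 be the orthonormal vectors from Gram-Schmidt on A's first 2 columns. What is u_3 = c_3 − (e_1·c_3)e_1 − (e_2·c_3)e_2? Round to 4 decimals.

c_1 = (-2, 2, -1, 3); ‖c_1‖ = 4.2426, so e_1 = (-0.4714, 0.4714, -0.2357, 0.7071).
e_1·c_2 = (-0.4714)·3 + 0.4714·3 + (-0.2357)·2 + 0.7071·2 = 0.9428.
u_2 = c_2 − 0.9428·e_1 = (3.4444, 2.5556, 2.2222, 1.3333).
‖u_2‖ = 5.0111, so e_2 = (0.6874, 0.5100, 0.4435, 0.2661).
e_1·c_3 = (-0.4714)·(-4) + 0.4714·1 + (-0.2357)·4 + 0.7071·1 = 2.1213; e_2·c_3 = 0.6874·(-4) + 0.5100·1 + 0.4435·4 + 0.2661·1 = -0.1996.
u_3 = c_3 − 2.1213·e_1 + 0.1996·e_2 = (-2.8628, 0.1018, 4.5885, -0.4469).

u_3 = (-2.8628, 0.1018, 4.5885, -0.4469)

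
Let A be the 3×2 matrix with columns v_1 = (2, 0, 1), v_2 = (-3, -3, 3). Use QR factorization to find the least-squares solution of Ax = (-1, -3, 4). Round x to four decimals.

v_1 = (2, 0, 1); ‖v_1‖ = 2.2361, so e_1 = (0.8944, 0.0000, 0.4472).
e_1·v_2 = 0.8944·(-3) + 0.0000·(-3) + 0.4472·3 = -1.3416.
u_2 = v_2 + 1.3416·e_1 = (-1.8000, -3.0000, 3.6000).
‖u_2‖ = 5.0200, so e_2 = (-0.3586, -0.5976, 0.7171).
Qᵀb = (0.8944, 5.0200).
Back-substitute: x_2 = 5.0200/5.0200 = 1.0000.
x_1 = (0.8944 + 1.3416·1.0000)/2.2361 = 1.0000.

x = (1.0000, 1.0000)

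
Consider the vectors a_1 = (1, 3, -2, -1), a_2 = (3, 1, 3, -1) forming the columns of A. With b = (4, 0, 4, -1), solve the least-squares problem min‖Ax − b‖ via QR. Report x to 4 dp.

a_1 = (1, 3, -2, -1); ‖a_1‖ = 3.8730, so e_1 = (0.2582, 0.7746, -0.5164, -0.2582).
e_1·a_2 = 0.2582·3 + 0.7746·1 + (-0.5164)·3 + (-0.2582)·(-1) = 0.2582.
u_2 = a_2 − 0.2582·e_1 = (2.9333, 0.8000, 3.1333, -0.9333).
‖u_2‖ = 4.4647, so e_2 = (0.6570, 0.1792, 0.7018, -0.2090).
Qᵀb = (-0.7746, 5.6443).
Back-substitute: x_2 = 5.6443/4.4647 = 1.2642.
x_1 = (-0.7746 − 0.2582·1.2642)/3.8730 = -0.2843.

x = (-0.2843, 1.2642)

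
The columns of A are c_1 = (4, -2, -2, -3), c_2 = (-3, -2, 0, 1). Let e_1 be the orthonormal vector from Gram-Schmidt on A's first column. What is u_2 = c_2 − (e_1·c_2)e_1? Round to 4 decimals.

c_1 = (4, -2, -2, -3); ‖c_1‖ = 5.7446, so e_1 = (0.6963, -0.3482, -0.3482, -0.5222).
e_1·c_2 = 0.6963·(-3) + (-0.3482)·(-2) + (-0.3482)·0 + (-0.5222)·1 = -1.9149.
u_2 = c_2 + 1.9149·e_1 = (-1.6667, -2.6667, -0.6667, 0.0000).

u_2 = (-1.6667, -2.6667, -0.6667, 0.0000)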